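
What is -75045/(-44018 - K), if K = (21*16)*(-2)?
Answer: 75045/43346 ≈ 1.7313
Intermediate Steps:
K = -672 (K = 336*(-2) = -672)
-75045/(-44018 - K) = -75045/(-44018 - 1*(-672)) = -75045/(-44018 + 672) = -75045/(-43346) = -75045*(-1/43346) = 75045/43346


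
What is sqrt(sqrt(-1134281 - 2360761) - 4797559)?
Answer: sqrt(-4797559 + 3*I*sqrt(388338)) ≈ 0.43 + 2190.3*I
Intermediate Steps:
sqrt(sqrt(-1134281 - 2360761) - 4797559) = sqrt(sqrt(-3495042) - 4797559) = sqrt(3*I*sqrt(388338) - 4797559) = sqrt(-4797559 + 3*I*sqrt(388338))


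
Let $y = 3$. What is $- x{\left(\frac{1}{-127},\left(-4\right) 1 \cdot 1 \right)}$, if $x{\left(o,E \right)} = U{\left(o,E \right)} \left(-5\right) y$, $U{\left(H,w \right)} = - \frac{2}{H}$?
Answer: $3810$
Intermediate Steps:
$x{\left(o,E \right)} = \frac{30}{o}$ ($x{\left(o,E \right)} = - \frac{2}{o} \left(-5\right) 3 = \frac{10}{o} 3 = \frac{30}{o}$)
$- x{\left(\frac{1}{-127},\left(-4\right) 1 \cdot 1 \right)} = - \frac{30}{\frac{1}{-127}} = - \frac{30}{- \frac{1}{127}} = - 30 \left(-127\right) = \left(-1\right) \left(-3810\right) = 3810$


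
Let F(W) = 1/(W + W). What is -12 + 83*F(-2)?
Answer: -131/4 ≈ -32.750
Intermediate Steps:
F(W) = 1/(2*W)
-12 + 83*F(-2) = -12 + 83*((½)/(-2)) = -12 + 83*((½)*(-½)) = -12 + 83*(-¼) = -12 - 83/4 = -131/4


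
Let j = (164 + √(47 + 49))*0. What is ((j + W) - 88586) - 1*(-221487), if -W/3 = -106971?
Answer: 453814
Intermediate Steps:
W = 320913 (W = -3*(-106971) = 320913)
j = 0 (j = (164 + √96)*0 = (164 + 4*√6)*0 = 0)
((j + W) - 88586) - 1*(-221487) = ((0 + 320913) - 88586) - 1*(-221487) = (320913 - 88586) + 221487 = 232327 + 221487 = 453814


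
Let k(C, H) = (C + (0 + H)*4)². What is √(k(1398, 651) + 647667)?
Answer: 3*√1851519 ≈ 4082.1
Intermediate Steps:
k(C, H) = (C + 4*H)² (k(C, H) = (C + H*4)² = (C + 4*H)²)
√(k(1398, 651) + 647667) = √((1398 + 4*651)² + 647667) = √((1398 + 2604)² + 647667) = √(4002² + 647667) = √(16016004 + 647667) = √16663671 = 3*√1851519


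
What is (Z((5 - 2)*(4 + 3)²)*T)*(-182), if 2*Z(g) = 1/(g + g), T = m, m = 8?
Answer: -52/21 ≈ -2.4762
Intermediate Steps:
T = 8
Z(g) = 1/(4*g) (Z(g) = 1/(2*(g + g)) = 1/(2*((2*g))) = (1/(2*g))/2 = 1/(4*g))
(Z((5 - 2)*(4 + 3)²)*T)*(-182) = ((1/(4*(((5 - 2)*(4 + 3)²))))*8)*(-182) = ((1/(4*((3*7²))))*8)*(-182) = ((1/(4*((3*49))))*8)*(-182) = (((¼)/147)*8)*(-182) = (((¼)*(1/147))*8)*(-182) = ((1/588)*8)*(-182) = (2/147)*(-182) = -52/21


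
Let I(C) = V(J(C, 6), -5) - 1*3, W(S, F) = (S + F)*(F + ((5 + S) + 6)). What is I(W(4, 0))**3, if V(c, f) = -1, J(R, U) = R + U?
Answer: -64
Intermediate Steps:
W(S, F) = (F + S)*(11 + F + S) (W(S, F) = (F + S)*(F + (11 + S)) = (F + S)*(11 + F + S))
I(C) = -4 (I(C) = -1 - 1*3 = -1 - 3 = -4)
I(W(4, 0))**3 = (-4)**3 = -64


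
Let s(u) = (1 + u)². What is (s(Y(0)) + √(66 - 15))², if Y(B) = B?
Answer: (1 + √51)² ≈ 66.283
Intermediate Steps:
(s(Y(0)) + √(66 - 15))² = ((1 + 0)² + √(66 - 15))² = (1² + √51)² = (1 + √51)²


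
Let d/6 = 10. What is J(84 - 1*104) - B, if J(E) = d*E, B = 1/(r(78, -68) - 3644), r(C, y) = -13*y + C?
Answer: -3218399/2682 ≈ -1200.0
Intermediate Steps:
r(C, y) = C - 13*y
d = 60 (d = 6*10 = 60)
B = -1/2682 (B = 1/((78 - 13*(-68)) - 3644) = 1/((78 + 884) - 3644) = 1/(962 - 3644) = 1/(-2682) = -1/2682 ≈ -0.00037286)
J(E) = 60*E
J(84 - 1*104) - B = 60*(84 - 1*104) - 1*(-1/2682) = 60*(84 - 104) + 1/2682 = 60*(-20) + 1/2682 = -1200 + 1/2682 = -3218399/2682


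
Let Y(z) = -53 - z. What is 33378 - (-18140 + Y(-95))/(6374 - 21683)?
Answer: 510965704/15309 ≈ 33377.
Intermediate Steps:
33378 - (-18140 + Y(-95))/(6374 - 21683) = 33378 - (-18140 + (-53 - 1*(-95)))/(6374 - 21683) = 33378 - (-18140 + (-53 + 95))/(-15309) = 33378 - (-18140 + 42)*(-1)/15309 = 33378 - (-18098)*(-1)/15309 = 33378 - 1*18098/15309 = 33378 - 18098/15309 = 510965704/15309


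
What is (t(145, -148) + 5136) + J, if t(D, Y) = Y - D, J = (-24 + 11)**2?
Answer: 5012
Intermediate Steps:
J = 169 (J = (-13)**2 = 169)
(t(145, -148) + 5136) + J = ((-148 - 1*145) + 5136) + 169 = ((-148 - 145) + 5136) + 169 = (-293 + 5136) + 169 = 4843 + 169 = 5012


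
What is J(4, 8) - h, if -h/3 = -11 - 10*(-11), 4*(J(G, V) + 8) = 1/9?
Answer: 10405/36 ≈ 289.03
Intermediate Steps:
J(G, V) = -287/36 (J(G, V) = -8 + (1/4)/9 = -8 + (1/4)*(1/9) = -8 + 1/36 = -287/36)
h = -297 (h = -3*(-11 - 10*(-11)) = -3*(-11 + 110) = -3*99 = -297)
J(4, 8) - h = -287/36 - 1*(-297) = -287/36 + 297 = 10405/36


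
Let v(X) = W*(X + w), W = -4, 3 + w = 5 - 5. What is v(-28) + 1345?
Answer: 1469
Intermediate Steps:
w = -3 (w = -3 + (5 - 5) = -3 + 0 = -3)
v(X) = 12 - 4*X (v(X) = -4*(X - 3) = -4*(-3 + X) = 12 - 4*X)
v(-28) + 1345 = (12 - 4*(-28)) + 1345 = (12 + 112) + 1345 = 124 + 1345 = 1469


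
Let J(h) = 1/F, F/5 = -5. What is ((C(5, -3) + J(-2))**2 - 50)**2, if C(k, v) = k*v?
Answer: 12127735876/390625 ≈ 31047.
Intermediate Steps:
F = -25 (F = 5*(-5) = -25)
J(h) = -1/25 (J(h) = 1/(-25) = -1/25)
((C(5, -3) + J(-2))**2 - 50)**2 = ((5*(-3) - 1/25)**2 - 50)**2 = ((-15 - 1/25)**2 - 50)**2 = ((-376/25)**2 - 50)**2 = (141376/625 - 50)**2 = (110126/625)**2 = 12127735876/390625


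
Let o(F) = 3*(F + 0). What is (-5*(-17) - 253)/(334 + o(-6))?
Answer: -42/79 ≈ -0.53165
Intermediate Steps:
o(F) = 3*F
(-5*(-17) - 253)/(334 + o(-6)) = (-5*(-17) - 253)/(334 + 3*(-6)) = (85 - 253)/(334 - 18) = -168/316 = -168*1/316 = -42/79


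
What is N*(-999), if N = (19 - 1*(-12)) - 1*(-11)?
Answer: -41958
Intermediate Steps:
N = 42 (N = (19 + 12) + 11 = 31 + 11 = 42)
N*(-999) = 42*(-999) = -41958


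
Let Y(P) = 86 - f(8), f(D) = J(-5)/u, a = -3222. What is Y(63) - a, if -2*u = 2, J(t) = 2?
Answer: 3310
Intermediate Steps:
u = -1 (u = -½*2 = -1)
f(D) = -2 (f(D) = 2/(-1) = 2*(-1) = -2)
Y(P) = 88 (Y(P) = 86 - 1*(-2) = 86 + 2 = 88)
Y(63) - a = 88 - 1*(-3222) = 88 + 3222 = 3310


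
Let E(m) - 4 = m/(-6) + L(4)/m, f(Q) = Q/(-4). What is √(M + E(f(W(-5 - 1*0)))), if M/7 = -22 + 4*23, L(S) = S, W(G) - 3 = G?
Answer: √18069/6 ≈ 22.404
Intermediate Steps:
W(G) = 3 + G
f(Q) = -Q/4 (f(Q) = Q*(-¼) = -Q/4)
M = 490 (M = 7*(-22 + 4*23) = 7*(-22 + 92) = 7*70 = 490)
E(m) = 4 + 4/m - m/6 (E(m) = 4 + (m/(-6) + 4/m) = 4 + (m*(-⅙) + 4/m) = 4 + (-m/6 + 4/m) = 4 + (4/m - m/6) = 4 + 4/m - m/6)
√(M + E(f(W(-5 - 1*0)))) = √(490 + (4 + 4/((-(3 + (-5 - 1*0))/4)) - (-1)*(3 + (-5 - 1*0))/24)) = √(490 + (4 + 4/((-(3 + (-5 + 0))/4)) - (-1)*(3 + (-5 + 0))/24)) = √(490 + (4 + 4/((-(3 - 5)/4)) - (-1)*(3 - 5)/24)) = √(490 + (4 + 4/((-¼*(-2))) - (-1)*(-2)/24)) = √(490 + (4 + 4/(½) - ⅙*½)) = √(490 + (4 + 4*2 - 1/12)) = √(490 + (4 + 8 - 1/12)) = √(490 + 143/12) = √(6023/12) = √18069/6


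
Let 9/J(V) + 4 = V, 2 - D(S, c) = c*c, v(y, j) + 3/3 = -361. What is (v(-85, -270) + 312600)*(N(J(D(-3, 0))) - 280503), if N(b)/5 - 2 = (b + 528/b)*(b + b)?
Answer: -85868728499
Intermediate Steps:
v(y, j) = -362 (v(y, j) = -1 - 361 = -362)
D(S, c) = 2 - c² (D(S, c) = 2 - c*c = 2 - c²)
J(V) = 9/(-4 + V)
N(b) = 10 + 10*b*(b + 528/b) (N(b) = 10 + 5*((b + 528/b)*(b + b)) = 10 + 5*((b + 528/b)*(2*b)) = 10 + 5*(2*b*(b + 528/b)) = 10 + 10*b*(b + 528/b))
(v(-85, -270) + 312600)*(N(J(D(-3, 0))) - 280503) = (-362 + 312600)*((5290 + 10*(9/(-4 + (2 - 1*0²)))²) - 280503) = 312238*((5290 + 10*(9/(-4 + (2 - 1*0)))²) - 280503) = 312238*((5290 + 10*(9/(-4 + (2 + 0)))²) - 280503) = 312238*((5290 + 10*(9/(-4 + 2))²) - 280503) = 312238*((5290 + 10*(9/(-2))²) - 280503) = 312238*((5290 + 10*(9*(-½))²) - 280503) = 312238*((5290 + 10*(-9/2)²) - 280503) = 312238*((5290 + 10*(81/4)) - 280503) = 312238*((5290 + 405/2) - 280503) = 312238*(10985/2 - 280503) = 312238*(-550021/2) = -85868728499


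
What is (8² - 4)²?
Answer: 3600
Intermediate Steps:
(8² - 4)² = (64 - 4)² = 60² = 3600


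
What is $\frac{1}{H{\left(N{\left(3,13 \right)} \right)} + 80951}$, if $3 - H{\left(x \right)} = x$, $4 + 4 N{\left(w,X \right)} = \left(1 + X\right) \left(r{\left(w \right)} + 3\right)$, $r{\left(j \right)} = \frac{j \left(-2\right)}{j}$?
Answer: $\frac{2}{161903} \approx 1.2353 \cdot 10^{-5}$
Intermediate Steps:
$r{\left(j \right)} = -2$ ($r{\left(j \right)} = \frac{\left(-2\right) j}{j} = -2$)
$N{\left(w,X \right)} = - \frac{3}{4} + \frac{X}{4}$ ($N{\left(w,X \right)} = -1 + \frac{\left(1 + X\right) \left(-2 + 3\right)}{4} = -1 + \frac{\left(1 + X\right) 1}{4} = -1 + \frac{1 + X}{4} = -1 + \left(\frac{1}{4} + \frac{X}{4}\right) = - \frac{3}{4} + \frac{X}{4}$)
$H{\left(x \right)} = 3 - x$
$\frac{1}{H{\left(N{\left(3,13 \right)} \right)} + 80951} = \frac{1}{\left(3 - \left(- \frac{3}{4} + \frac{1}{4} \cdot 13\right)\right) + 80951} = \frac{1}{\left(3 - \left(- \frac{3}{4} + \frac{13}{4}\right)\right) + 80951} = \frac{1}{\left(3 - \frac{5}{2}\right) + 80951} = \frac{1}{\frac{1}{2} + 80951} = \frac{1}{\frac{161903}{2}} = \frac{2}{161903}$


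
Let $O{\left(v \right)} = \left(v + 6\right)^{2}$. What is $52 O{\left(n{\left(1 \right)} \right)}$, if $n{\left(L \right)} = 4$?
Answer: $5200$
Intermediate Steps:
$O{\left(v \right)} = \left(6 + v\right)^{2}$
$52 O{\left(n{\left(1 \right)} \right)} = 52 \left(6 + 4\right)^{2} = 52 \cdot 10^{2} = 52 \cdot 100 = 5200$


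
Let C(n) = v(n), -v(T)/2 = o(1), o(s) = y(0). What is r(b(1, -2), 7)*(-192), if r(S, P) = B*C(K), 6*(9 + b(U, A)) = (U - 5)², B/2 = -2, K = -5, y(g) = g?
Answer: 0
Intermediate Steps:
B = -4 (B = 2*(-2) = -4)
o(s) = 0
b(U, A) = -9 + (-5 + U)²/6 (b(U, A) = -9 + (U - 5)²/6 = -9 + (-5 + U)²/6)
v(T) = 0 (v(T) = -2*0 = 0)
C(n) = 0
r(S, P) = 0 (r(S, P) = -4*0 = 0)
r(b(1, -2), 7)*(-192) = 0*(-192) = 0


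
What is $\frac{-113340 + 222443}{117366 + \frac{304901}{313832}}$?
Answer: $\frac{34240012696}{36833511413} \approx 0.92959$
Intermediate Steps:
$\frac{-113340 + 222443}{117366 + \frac{304901}{313832}} = \frac{109103}{117366 + 304901 \cdot \frac{1}{313832}} = \frac{109103}{117366 + \frac{304901}{313832}} = \frac{109103}{\frac{36833511413}{313832}} = 109103 \cdot \frac{313832}{36833511413} = \frac{34240012696}{36833511413}$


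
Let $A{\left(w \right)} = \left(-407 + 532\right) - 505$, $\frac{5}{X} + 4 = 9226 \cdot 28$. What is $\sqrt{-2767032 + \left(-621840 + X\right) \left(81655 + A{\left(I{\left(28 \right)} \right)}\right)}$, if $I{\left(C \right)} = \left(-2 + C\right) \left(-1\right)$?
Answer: $\frac{i \sqrt{843196765498338579933}}{129162} \approx 2.2482 \cdot 10^{5} i$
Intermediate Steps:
$I{\left(C \right)} = 2 - C$
$X = \frac{5}{258324}$ ($X = \frac{5}{-4 + 9226 \cdot 28} = \frac{5}{-4 + 258328} = \frac{5}{258324} \approx 1.9356 \cdot 10^{-5}$)
$A{\left(w \right)} = -380$ ($A{\left(w \right)} = 125 - 505 = -380$)
$\sqrt{-2767032 + \left(-621840 + X\right) \left(81655 + A{\left(I{\left(28 \right)} \right)}\right)} = \sqrt{-2767032 + \left(-621840 + \frac{5}{258324}\right) \left(81655 - 380\right)} = \sqrt{-2767032 - \frac{13055706842497625}{258324}} = \sqrt{- \frac{13056421633271993}{258324}} = \frac{i \sqrt{843196765498338579933}}{129162}$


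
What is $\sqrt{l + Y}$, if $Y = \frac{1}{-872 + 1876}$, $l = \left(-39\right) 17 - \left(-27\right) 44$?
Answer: $\frac{\sqrt{132302351}}{502} \approx 22.913$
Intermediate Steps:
$l = 525$ ($l = -663 - -1188 = -663 + 1188 = 525$)
$Y = \frac{1}{1004} \approx 0.00099602$
$\sqrt{l + Y} = \sqrt{525 + \frac{1}{1004}} = \sqrt{\frac{527101}{1004}} = \frac{\sqrt{132302351}}{502}$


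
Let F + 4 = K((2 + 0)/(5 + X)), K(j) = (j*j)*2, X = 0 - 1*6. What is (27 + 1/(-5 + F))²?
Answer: 676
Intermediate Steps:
X = -6 (X = 0 - 6 = -6)
K(j) = 2*j² (K(j) = j²*2 = 2*j²)
F = 4 (F = -4 + 2*((2 + 0)/(5 - 6))² = -4 + 2*(2/(-1))² = -4 + 2*(2*(-1))² = -4 + 2*(-2)² = -4 + 2*4 = -4 + 8 = 4)
(27 + 1/(-5 + F))² = (27 + 1/(-5 + 4))² = (27 + 1/(-1))² = (27 - 1)² = 26² = 676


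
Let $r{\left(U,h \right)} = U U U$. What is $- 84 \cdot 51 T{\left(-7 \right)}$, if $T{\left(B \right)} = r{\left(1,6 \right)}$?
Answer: $-4284$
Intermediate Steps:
$r{\left(U,h \right)} = U^{3}$ ($r{\left(U,h \right)} = U^{2} U = U^{3}$)
$T{\left(B \right)} = 1$ ($T{\left(B \right)} = 1^{3} = 1$)
$- 84 \cdot 51 T{\left(-7 \right)} = - 84 \cdot 51 \cdot 1 = - 4284 \cdot 1 = \left(-1\right) 4284 = -4284$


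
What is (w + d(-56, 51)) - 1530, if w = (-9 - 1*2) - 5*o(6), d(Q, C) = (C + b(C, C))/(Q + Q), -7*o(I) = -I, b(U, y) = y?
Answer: -86587/56 ≈ -1546.2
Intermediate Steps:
o(I) = I/7 (o(I) = -(-1)*I/7 = I/7)
d(Q, C) = C/Q (d(Q, C) = (C + C)/(Q + Q) = (2*C)/((2*Q)) = (2*C)*(1/(2*Q)) = C/Q)
w = -107/7 (w = (-9 - 1*2) - 5*6/7 = (-9 - 2) - 5*6/7 = -11 - 30/7 = -107/7 ≈ -15.286)
(w + d(-56, 51)) - 1530 = (-107/7 + 51/(-56)) - 1530 = (-107/7 + 51*(-1/56)) - 1530 = (-107/7 - 51/56) - 1530 = -907/56 - 1530 = -86587/56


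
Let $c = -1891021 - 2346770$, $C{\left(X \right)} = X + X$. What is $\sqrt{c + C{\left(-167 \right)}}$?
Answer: $25 i \sqrt{6781} \approx 2058.7 i$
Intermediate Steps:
$C{\left(X \right)} = 2 X$
$c = -4237791$ ($c = -1891021 - 2346770 = -4237791$)
$\sqrt{c + C{\left(-167 \right)}} = \sqrt{-4237791 + 2 \left(-167\right)} = \sqrt{-4237791 - 334} = \sqrt{-4238125} = 25 i \sqrt{6781}$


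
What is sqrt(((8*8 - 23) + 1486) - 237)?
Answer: sqrt(1290) ≈ 35.917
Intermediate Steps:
sqrt(((8*8 - 23) + 1486) - 237) = sqrt(((64 - 23) + 1486) - 237) = sqrt((41 + 1486) - 237) = sqrt(1527 - 237) = sqrt(1290)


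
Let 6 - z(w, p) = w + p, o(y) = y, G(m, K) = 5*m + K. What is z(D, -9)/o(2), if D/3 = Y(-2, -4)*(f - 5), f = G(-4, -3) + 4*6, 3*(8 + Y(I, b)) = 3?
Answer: -69/2 ≈ -34.500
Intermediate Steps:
G(m, K) = K + 5*m
Y(I, b) = -7 (Y(I, b) = -8 + (⅓)*3 = -8 + 1 = -7)
f = 1 (f = (-3 + 5*(-4)) + 4*6 = (-3 - 20) + 24 = -23 + 24 = 1)
D = 84 (D = 3*(-7*(1 - 5)) = 3*(-7*(-4)) = 3*28 = 84)
z(w, p) = 6 - p - w (z(w, p) = 6 - (w + p) = 6 - (p + w) = 6 + (-p - w) = 6 - p - w)
z(D, -9)/o(2) = (6 - 1*(-9) - 1*84)/2 = (6 + 9 - 84)*(½) = -69*½ = -69/2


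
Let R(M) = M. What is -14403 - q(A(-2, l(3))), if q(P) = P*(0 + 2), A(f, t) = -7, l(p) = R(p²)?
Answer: -14389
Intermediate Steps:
l(p) = p²
q(P) = 2*P (q(P) = P*2 = 2*P)
-14403 - q(A(-2, l(3))) = -14403 - 2*(-7) = -14403 - 1*(-14) = -14403 + 14 = -14389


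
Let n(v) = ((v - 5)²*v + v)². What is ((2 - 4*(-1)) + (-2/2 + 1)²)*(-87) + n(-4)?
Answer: 107062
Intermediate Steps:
n(v) = (v + v*(-5 + v)²)² (n(v) = ((-5 + v)²*v + v)² = (v*(-5 + v)² + v)² = (v + v*(-5 + v)²)²)
((2 - 4*(-1)) + (-2/2 + 1)²)*(-87) + n(-4) = ((2 - 4*(-1)) + (-2/2 + 1)²)*(-87) + (-4)²*(1 + (-5 - 4)²)² = ((2 + 4) + (-2*½ + 1)²)*(-87) + 16*(1 + (-9)²)² = (6 + (-1 + 1)²)*(-87) + 16*(1 + 81)² = (6 + 0²)*(-87) + 16*82² = (6 + 0)*(-87) + 16*6724 = 6*(-87) + 107584 = -522 + 107584 = 107062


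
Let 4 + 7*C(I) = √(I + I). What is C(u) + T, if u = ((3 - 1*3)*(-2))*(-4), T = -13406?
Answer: -93846/7 ≈ -13407.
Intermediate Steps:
u = 0 (u = ((3 - 3)*(-2))*(-4) = (0*(-2))*(-4) = 0*(-4) = 0)
C(I) = -4/7 + √2*√I/7 (C(I) = -4/7 + √(I + I)/7 = -4/7 + √(2*I)/7 = -4/7 + (√2*√I)/7 = -4/7 + √2*√I/7)
C(u) + T = (-4/7 + √2*√0/7) - 13406 = (-4/7 + (⅐)*√2*0) - 13406 = (-4/7 + 0) - 13406 = -4/7 - 13406 = -93846/7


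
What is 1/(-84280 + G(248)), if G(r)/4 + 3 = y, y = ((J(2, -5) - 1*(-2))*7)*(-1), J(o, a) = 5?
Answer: -1/84488 ≈ -1.1836e-5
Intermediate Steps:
y = -49 (y = ((5 - 1*(-2))*7)*(-1) = ((5 + 2)*7)*(-1) = (7*7)*(-1) = 49*(-1) = -49)
G(r) = -208 (G(r) = -12 + 4*(-49) = -12 - 196 = -208)
1/(-84280 + G(248)) = 1/(-84280 - 208) = 1/(-84488) = -1/84488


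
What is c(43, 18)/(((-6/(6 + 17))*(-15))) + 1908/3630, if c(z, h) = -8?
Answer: -1654/1089 ≈ -1.5188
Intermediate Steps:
c(43, 18)/(((-6/(6 + 17))*(-15))) + 1908/3630 = -8/((-6/(6 + 17))*(-15)) + 1908/3630 = -8/((-6/23)*(-15)) + 1908*(1/3630) = -8/(((1/23)*(-6))*(-15)) + 318/605 = -8/((-6/23*(-15))) + 318/605 = -8/90/23 + 318/605 = -8*23/90 + 318/605 = -92/45 + 318/605 = -1654/1089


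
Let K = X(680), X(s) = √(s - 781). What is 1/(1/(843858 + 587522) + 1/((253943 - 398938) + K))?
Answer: -133490064357562060/827393184163 + 1024424352200*I*√101/827393184163 ≈ -1.6134e+5 + 12.443*I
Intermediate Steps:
X(s) = √(-781 + s)
K = I*√101 (K = √(-781 + 680) = √(-101) = I*√101 ≈ 10.05*I)
1/(1/(843858 + 587522) + 1/((253943 - 398938) + K)) = 1/(1/(843858 + 587522) + 1/((253943 - 398938) + I*√101)) = 1/(1/1431380 + 1/(-144995 + I*√101))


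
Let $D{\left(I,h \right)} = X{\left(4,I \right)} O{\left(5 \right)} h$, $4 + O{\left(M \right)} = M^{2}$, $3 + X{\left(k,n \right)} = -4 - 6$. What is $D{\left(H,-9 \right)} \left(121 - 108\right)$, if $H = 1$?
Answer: $31941$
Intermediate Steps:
$X{\left(k,n \right)} = -13$ ($X{\left(k,n \right)} = -3 - 10 = -13$)
$O{\left(M \right)} = -4 + M^{2}$
$D{\left(I,h \right)} = - 273 h$ ($D{\left(I,h \right)} = - 13 \left(-4 + 5^{2}\right) h = - 13 \left(-4 + 25\right) h = \left(-13\right) 21 h = - 273 h$)
$D{\left(H,-9 \right)} \left(121 - 108\right) = \left(-273\right) \left(-9\right) \left(121 - 108\right) = 2457 \cdot 13 = 31941$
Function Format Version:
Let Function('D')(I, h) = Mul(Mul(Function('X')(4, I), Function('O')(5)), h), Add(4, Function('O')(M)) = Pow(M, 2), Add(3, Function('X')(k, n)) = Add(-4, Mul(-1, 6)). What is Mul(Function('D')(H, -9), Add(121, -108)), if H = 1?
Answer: 31941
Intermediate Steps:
Function('X')(k, n) = -13 (Function('X')(k, n) = Add(-3, Add(-4, Mul(-1, 6))) = Add(-3, Add(-4, -6)) = Add(-3, -10) = -13)
Function('O')(M) = Add(-4, Pow(M, 2))
Function('D')(I, h) = Mul(-273, h) (Function('D')(I, h) = Mul(Mul(-13, Add(-4, Pow(5, 2))), h) = Mul(Mul(-13, Add(-4, 25)), h) = Mul(Mul(-13, 21), h) = Mul(-273, h))
Mul(Function('D')(H, -9), Add(121, -108)) = Mul(Mul(-273, -9), Add(121, -108)) = Mul(2457, 13) = 31941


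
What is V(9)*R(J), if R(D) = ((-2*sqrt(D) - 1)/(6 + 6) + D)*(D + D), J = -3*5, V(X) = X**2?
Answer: 73305/2 + 405*I*sqrt(15) ≈ 36653.0 + 1568.6*I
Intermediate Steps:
J = -15
R(D) = 2*D*(-1/12 + D - sqrt(D)/6) (R(D) = ((-1 - 2*sqrt(D))/12 + D)*(2*D) = ((-1 - 2*sqrt(D))*(1/12) + D)*(2*D) = ((-1/12 - sqrt(D)/6) + D)*(2*D) = (-1/12 + D - sqrt(D)/6)*(2*D) = 2*D*(-1/12 + D - sqrt(D)/6))
V(9)*R(J) = 9**2*(2*(-15)**2 - (-5)*I*sqrt(15) - 1/6*(-15)) = 81*(2*225 - (-5)*I*sqrt(15) + 5/2) = 81*(450 + 5*I*sqrt(15) + 5/2) = 81*(905/2 + 5*I*sqrt(15)) = 73305/2 + 405*I*sqrt(15)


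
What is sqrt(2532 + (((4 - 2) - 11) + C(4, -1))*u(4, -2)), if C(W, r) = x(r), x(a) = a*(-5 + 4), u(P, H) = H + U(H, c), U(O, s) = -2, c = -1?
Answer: 2*sqrt(641) ≈ 50.636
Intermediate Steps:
u(P, H) = -2 + H (u(P, H) = H - 2 = -2 + H)
x(a) = -a (x(a) = a*(-1) = -a)
C(W, r) = -r
sqrt(2532 + (((4 - 2) - 11) + C(4, -1))*u(4, -2)) = sqrt(2532 + (((4 - 2) - 11) - 1*(-1))*(-2 - 2)) = sqrt(2532 + ((2 - 11) + 1)*(-4)) = sqrt(2532 + (-9 + 1)*(-4)) = sqrt(2532 - 8*(-4)) = sqrt(2532 + 32) = sqrt(2564) = 2*sqrt(641)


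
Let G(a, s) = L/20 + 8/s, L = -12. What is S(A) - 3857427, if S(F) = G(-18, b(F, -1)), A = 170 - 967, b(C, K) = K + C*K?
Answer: -3838140452/995 ≈ -3.8574e+6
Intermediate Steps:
A = -797
G(a, s) = -⅗ + 8/s (G(a, s) = -12/20 + 8/s = -12*1/20 + 8/s = -⅗ + 8/s)
S(F) = -⅗ + 8/(-1 - F) (S(F) = -⅗ + 8/((-(1 + F))) = -⅗ + 8/(-1 - F))
S(A) - 3857427 = (-43 - 3*(-797))/(5*(1 - 797)) - 3857427 = (⅕)*(-43 + 2391)/(-796) - 3857427 = (⅕)*(-1/796)*2348 - 3857427 = -587/995 - 3857427 = -3838140452/995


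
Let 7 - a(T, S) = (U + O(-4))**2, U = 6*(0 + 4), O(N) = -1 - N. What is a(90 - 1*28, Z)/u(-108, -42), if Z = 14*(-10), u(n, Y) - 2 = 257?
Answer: -722/259 ≈ -2.7876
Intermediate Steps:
u(n, Y) = 259 (u(n, Y) = 2 + 257 = 259)
Z = -140
U = 24 (U = 6*4 = 24)
a(T, S) = -722 (a(T, S) = 7 - (24 + (-1 - 1*(-4)))**2 = 7 - (24 + (-1 + 4))**2 = 7 - (24 + 3)**2 = 7 - 1*27**2 = 7 - 1*729 = 7 - 729 = -722)
a(90 - 1*28, Z)/u(-108, -42) = -722/259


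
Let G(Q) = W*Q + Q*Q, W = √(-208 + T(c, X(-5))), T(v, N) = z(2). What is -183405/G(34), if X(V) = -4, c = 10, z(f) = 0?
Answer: -183405/1364 + 183405*I*√13/11594 ≈ -134.46 + 57.036*I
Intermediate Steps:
T(v, N) = 0
W = 4*I*√13 (W = √(-208 + 0) = √(-208) = 4*I*√13 ≈ 14.422*I)
G(Q) = Q² + 4*I*Q*√13 (G(Q) = (4*I*√13)*Q + Q*Q = 4*I*Q*√13 + Q² = Q² + 4*I*Q*√13)
-183405/G(34) = -183405*1/(34*(34 + 4*I*√13)) = -183405/(1156 + 136*I*√13)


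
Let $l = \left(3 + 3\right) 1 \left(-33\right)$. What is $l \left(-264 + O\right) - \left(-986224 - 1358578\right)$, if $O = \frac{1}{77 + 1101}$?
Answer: $\frac{1411876487}{589} \approx 2.3971 \cdot 10^{6}$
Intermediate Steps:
$O = \frac{1}{1178} \approx 0.0008489$
$l = -198$ ($l = 6 \cdot 1 \left(-33\right) = 6 \left(-33\right) = -198$)
$l \left(-264 + O\right) - \left(-986224 - 1358578\right) = - 198 \left(-264 + \frac{1}{1178}\right) - \left(-986224 - 1358578\right) = \left(-198\right) \left(- \frac{310991}{1178}\right) - \left(-986224 - 1358578\right) = \frac{30788109}{589} - -2344802 = \frac{30788109}{589} + 2344802 = \frac{1411876487}{589}$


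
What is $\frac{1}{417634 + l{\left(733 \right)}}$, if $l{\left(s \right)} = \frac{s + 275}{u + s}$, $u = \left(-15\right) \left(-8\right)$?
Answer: $\frac{853}{356242810} \approx 2.3944 \cdot 10^{-6}$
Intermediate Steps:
$u = 120$
$l{\left(s \right)} = \frac{275 + s}{120 + s}$ ($l{\left(s \right)} = \frac{s + 275}{120 + s} = \frac{275 + s}{120 + s}$)
$\frac{1}{417634 + l{\left(733 \right)}} = \frac{1}{417634 + \frac{275 + 733}{120 + 733}} = \frac{1}{417634 + \frac{1}{853} \cdot 1008} = \frac{1}{417634 + \frac{1008}{853}} = \frac{1}{\frac{356242810}{853}} = \frac{853}{356242810}$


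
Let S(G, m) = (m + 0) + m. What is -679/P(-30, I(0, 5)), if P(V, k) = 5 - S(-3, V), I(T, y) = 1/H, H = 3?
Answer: -679/65 ≈ -10.446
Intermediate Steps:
I(T, y) = ⅓ (I(T, y) = 1/3 = ⅓)
S(G, m) = 2*m (S(G, m) = m + m = 2*m)
P(V, k) = 5 - 2*V
-679/P(-30, I(0, 5)) = -679/(5 - 2*(-30)) = -679/(5 + 60) = -679/65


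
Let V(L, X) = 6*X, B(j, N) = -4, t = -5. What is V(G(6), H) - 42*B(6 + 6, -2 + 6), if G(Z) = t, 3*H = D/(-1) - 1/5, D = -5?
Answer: 888/5 ≈ 177.60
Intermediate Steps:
H = 8/5 (H = (-5/(-1) - 1/5)/3 = (-5*(-1) - 1*⅕)/3 = (5 - ⅕)/3 = (⅓)*(24/5) = 8/5 ≈ 1.6000)
G(Z) = -5
V(G(6), H) - 42*B(6 + 6, -2 + 6) = 6*(8/5) - 42*(-4) = 48/5 + 168 = 888/5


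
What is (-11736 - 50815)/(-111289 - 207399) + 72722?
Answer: 23175691287/318688 ≈ 72722.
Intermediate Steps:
(-11736 - 50815)/(-111289 - 207399) + 72722 = -62551/(-318688) + 72722 = -62551*(-1/318688) + 72722 = 62551/318688 + 72722 = 23175691287/318688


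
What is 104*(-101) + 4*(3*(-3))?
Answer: -10540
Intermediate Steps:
104*(-101) + 4*(3*(-3)) = -10504 + 4*(-9) = -10504 - 36 = -10540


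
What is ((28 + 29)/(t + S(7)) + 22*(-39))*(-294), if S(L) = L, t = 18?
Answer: 6289542/25 ≈ 2.5158e+5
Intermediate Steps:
((28 + 29)/(t + S(7)) + 22*(-39))*(-294) = ((28 + 29)/(18 + 7) + 22*(-39))*(-294) = (57/25 - 858)*(-294) = -21393/25*(-294) = 6289542/25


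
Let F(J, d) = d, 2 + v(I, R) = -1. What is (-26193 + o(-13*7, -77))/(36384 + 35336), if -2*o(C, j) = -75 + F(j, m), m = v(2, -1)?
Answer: -13077/35860 ≈ -0.36467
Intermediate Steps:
v(I, R) = -3 (v(I, R) = -2 - 1 = -3)
m = -3
o(C, j) = 39 (o(C, j) = -(-75 - 3)/2 = -1/2*(-78) = 39)
(-26193 + o(-13*7, -77))/(36384 + 35336) = (-26193 + 39)/(36384 + 35336) = -26154/71720 = -26154*1/71720 = -13077/35860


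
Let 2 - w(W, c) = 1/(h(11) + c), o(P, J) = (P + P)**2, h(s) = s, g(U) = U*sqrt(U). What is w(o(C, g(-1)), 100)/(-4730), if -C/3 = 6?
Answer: -221/525030 ≈ -0.00042093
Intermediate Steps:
g(U) = U**(3/2)
C = -18 (C = -3*6 = -18)
o(P, J) = 4*P**2 (o(P, J) = (2*P)**2 = 4*P**2)
w(W, c) = 2 - 1/(11 + c)
w(o(C, g(-1)), 100)/(-4730) = ((21 + 2*100)/(11 + 100))/(-4730) = ((21 + 200)/111)*(-1/4730) = ((1/111)*221)*(-1/4730) = (221/111)*(-1/4730) = -221/525030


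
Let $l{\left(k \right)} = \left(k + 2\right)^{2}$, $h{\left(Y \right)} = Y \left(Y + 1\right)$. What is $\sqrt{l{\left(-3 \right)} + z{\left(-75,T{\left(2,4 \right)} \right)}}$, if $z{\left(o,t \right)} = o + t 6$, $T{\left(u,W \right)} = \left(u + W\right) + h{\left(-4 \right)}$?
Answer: $\sqrt{34} \approx 5.8309$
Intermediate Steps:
$h{\left(Y \right)} = Y \left(1 + Y\right)$
$T{\left(u,W \right)} = 12 + W + u$ ($T{\left(u,W \right)} = \left(u + W\right) - 4 \left(1 - 4\right) = \left(W + u\right) - -12 = \left(W + u\right) + 12 = 12 + W + u$)
$l{\left(k \right)} = \left(2 + k\right)^{2}$
$z{\left(o,t \right)} = o + 6 t$
$\sqrt{l{\left(-3 \right)} + z{\left(-75,T{\left(2,4 \right)} \right)}} = \sqrt{\left(2 - 3\right)^{2} - \left(75 - 6 \left(12 + 4 + 2\right)\right)} = \sqrt{\left(-1\right)^{2} + \left(-75 + 6 \cdot 18\right)} = \sqrt{1 + \left(-75 + 108\right)} = \sqrt{1 + 33} = \sqrt{34}$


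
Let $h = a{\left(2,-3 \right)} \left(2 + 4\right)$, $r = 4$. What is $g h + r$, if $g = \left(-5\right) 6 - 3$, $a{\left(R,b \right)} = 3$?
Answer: $-590$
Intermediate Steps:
$g = -33$ ($g = -30 - 3 = -33$)
$h = 18$ ($h = 3 \left(2 + 4\right) = 3 \cdot 6 = 18$)
$g h + r = \left(-33\right) 18 + 4 = -594 + 4 = -590$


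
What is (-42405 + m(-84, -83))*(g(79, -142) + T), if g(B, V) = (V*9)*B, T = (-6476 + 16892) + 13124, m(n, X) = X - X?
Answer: 3283079910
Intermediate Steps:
m(n, X) = 0
T = 23540 (T = 10416 + 13124 = 23540)
g(B, V) = 9*B*V (g(B, V) = (9*V)*B = 9*B*V)
(-42405 + m(-84, -83))*(g(79, -142) + T) = (-42405 + 0)*(9*79*(-142) + 23540) = -42405*(-100962 + 23540) = -42405*(-77422) = 3283079910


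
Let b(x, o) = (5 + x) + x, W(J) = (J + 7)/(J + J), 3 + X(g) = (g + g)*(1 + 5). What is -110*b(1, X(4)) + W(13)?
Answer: -10000/13 ≈ -769.23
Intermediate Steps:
X(g) = -3 + 12*g (X(g) = -3 + (g + g)*(1 + 5) = -3 + (2*g)*6 = -3 + 12*g)
W(J) = (7 + J)/(2*J) (W(J) = (7 + J)/((2*J)) = (7 + J)*(1/(2*J)) = (7 + J)/(2*J))
b(x, o) = 5 + 2*x
-110*b(1, X(4)) + W(13) = -110*(5 + 2*1) + (½)*(7 + 13)/13 = -110*(5 + 2) + (½)*(1/13)*20 = -110*7 + 10/13 = -770 + 10/13 = -10000/13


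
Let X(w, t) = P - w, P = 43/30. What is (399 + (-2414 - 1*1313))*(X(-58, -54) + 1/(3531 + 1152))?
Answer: -4631366272/23415 ≈ -1.9779e+5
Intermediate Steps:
P = 43/30 (P = 43*(1/30) = 43/30 ≈ 1.4333)
X(w, t) = 43/30 - w
(399 + (-2414 - 1*1313))*(X(-58, -54) + 1/(3531 + 1152)) = (399 + (-2414 - 1*1313))*((43/30 - 1*(-58)) + 1/(3531 + 1152)) = (399 + (-2414 - 1313))*((43/30 + 58) + 1/4683) = (399 - 3727)*(1783/30 + 1/4683) = -3328*2783273/46830 = -4631366272/23415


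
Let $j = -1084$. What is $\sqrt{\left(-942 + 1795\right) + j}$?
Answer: $i \sqrt{231} \approx 15.199 i$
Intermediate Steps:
$\sqrt{\left(-942 + 1795\right) + j} = \sqrt{\left(-942 + 1795\right) - 1084} = \sqrt{853 - 1084} = \sqrt{-231} = i \sqrt{231}$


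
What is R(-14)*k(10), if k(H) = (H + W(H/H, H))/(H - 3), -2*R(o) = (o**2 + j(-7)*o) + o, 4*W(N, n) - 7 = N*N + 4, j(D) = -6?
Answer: -247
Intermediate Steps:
W(N, n) = 11/4 + N**2/4 (W(N, n) = 7/4 + (N*N + 4)/4 = 7/4 + (N**2 + 4)/4 = 7/4 + (4 + N**2)/4 = 7/4 + (1 + N**2/4) = 11/4 + N**2/4)
R(o) = -o**2/2 + 5*o/2 (R(o) = -((o**2 - 6*o) + o)/2 = -(o**2 - 5*o)/2 = -o**2/2 + 5*o/2)
k(H) = (3 + H)/(-3 + H) (k(H) = (H + (11/4 + (H/H)**2/4))/(H - 3) = (H + (11/4 + (1/4)*1**2))/(-3 + H) = (H + (11/4 + (1/4)*1))/(-3 + H) = (H + (11/4 + 1/4))/(-3 + H) = (H + 3)/(-3 + H) = (3 + H)/(-3 + H))
R(-14)*k(10) = ((1/2)*(-14)*(5 - 1*(-14)))*((3 + 10)/(-3 + 10)) = ((1/2)*(-14)*(5 + 14))*(13/7) = ((1/2)*(-14)*19)*((1/7)*13) = -133*13/7 = -247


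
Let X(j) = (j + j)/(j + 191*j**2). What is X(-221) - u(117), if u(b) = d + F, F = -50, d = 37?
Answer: 274364/21105 ≈ 13.000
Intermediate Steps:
X(j) = 2*j/(j + 191*j**2) (X(j) = (2*j)/(j + 191*j**2) = 2*j/(j + 191*j**2))
u(b) = -13 (u(b) = 37 - 50 = -13)
X(-221) - u(117) = 2/(1 + 191*(-221)) - 1*(-13) = 2/(1 - 42211) + 13 = 2/(-42210) + 13 = 2*(-1/42210) + 13 = -1/21105 + 13 = 274364/21105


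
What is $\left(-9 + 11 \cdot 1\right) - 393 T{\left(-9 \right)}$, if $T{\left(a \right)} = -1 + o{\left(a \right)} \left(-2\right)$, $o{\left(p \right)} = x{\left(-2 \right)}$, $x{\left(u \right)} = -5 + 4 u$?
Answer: $-9823$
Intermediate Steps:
$o{\left(p \right)} = -13$ ($o{\left(p \right)} = -5 + 4 \left(-2\right) = -5 - 8 = -13$)
$T{\left(a \right)} = 25$ ($T{\left(a \right)} = -1 - -26 = -1 + 26 = 25$)
$\left(-9 + 11 \cdot 1\right) - 393 T{\left(-9 \right)} = \left(-9 + 11 \cdot 1\right) - 9825 = \left(-9 + 11\right) - 9825 = 2 - 9825 = -9823$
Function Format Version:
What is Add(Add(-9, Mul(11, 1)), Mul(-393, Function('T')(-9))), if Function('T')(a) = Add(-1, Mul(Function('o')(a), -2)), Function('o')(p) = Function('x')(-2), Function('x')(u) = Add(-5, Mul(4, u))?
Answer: -9823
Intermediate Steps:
Function('o')(p) = -13 (Function('o')(p) = Add(-5, Mul(4, -2)) = Add(-5, -8) = -13)
Function('T')(a) = 25 (Function('T')(a) = Add(-1, Mul(-13, -2)) = Add(-1, 26) = 25)
Add(Add(-9, Mul(11, 1)), Mul(-393, Function('T')(-9))) = Add(Add(-9, Mul(11, 1)), Mul(-393, 25)) = Add(Add(-9, 11), -9825) = Add(2, -9825) = -9823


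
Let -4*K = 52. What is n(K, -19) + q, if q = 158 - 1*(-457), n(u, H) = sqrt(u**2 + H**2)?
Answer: 615 + sqrt(530) ≈ 638.02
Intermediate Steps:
K = -13 (K = -1/4*52 = -13)
n(u, H) = sqrt(H**2 + u**2)
q = 615 (q = 158 + 457 = 615)
n(K, -19) + q = sqrt((-19)**2 + (-13)**2) + 615 = sqrt(361 + 169) + 615 = sqrt(530) + 615 = 615 + sqrt(530)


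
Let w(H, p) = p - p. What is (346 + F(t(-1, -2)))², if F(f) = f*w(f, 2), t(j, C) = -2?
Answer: 119716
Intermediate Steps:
w(H, p) = 0
F(f) = 0 (F(f) = f*0 = 0)
(346 + F(t(-1, -2)))² = (346 + 0)² = 346² = 119716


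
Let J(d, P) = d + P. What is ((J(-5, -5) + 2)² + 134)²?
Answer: 39204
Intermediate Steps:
J(d, P) = P + d
((J(-5, -5) + 2)² + 134)² = (((-5 - 5) + 2)² + 134)² = ((-10 + 2)² + 134)² = ((-8)² + 134)² = (64 + 134)² = 198² = 39204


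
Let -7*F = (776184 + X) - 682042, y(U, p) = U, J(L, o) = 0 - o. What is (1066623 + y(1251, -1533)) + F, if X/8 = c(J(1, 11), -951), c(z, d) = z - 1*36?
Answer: 7381352/7 ≈ 1.0545e+6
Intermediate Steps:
J(L, o) = -o
c(z, d) = -36 + z (c(z, d) = z - 36 = -36 + z)
X = -376 (X = 8*(-36 - 1*11) = 8*(-36 - 11) = 8*(-47) = -376)
F = -93766/7 (F = -((776184 - 376) - 682042)/7 = -(775808 - 682042)/7 = -1/7*93766 = -93766/7 ≈ -13395.)
(1066623 + y(1251, -1533)) + F = (1066623 + 1251) - 93766/7 = 1067874 - 93766/7 = 7381352/7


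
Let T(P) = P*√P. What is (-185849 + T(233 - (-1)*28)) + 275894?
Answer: 90045 + 783*√29 ≈ 94262.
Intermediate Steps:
T(P) = P^(3/2)
(-185849 + T(233 - (-1)*28)) + 275894 = (-185849 + (233 - (-1)*28)^(3/2)) + 275894 = (-185849 + (233 - 1*(-28))^(3/2)) + 275894 = (-185849 + (233 + 28)^(3/2)) + 275894 = (-185849 + 261^(3/2)) + 275894 = (-185849 + 783*√29) + 275894 = 90045 + 783*√29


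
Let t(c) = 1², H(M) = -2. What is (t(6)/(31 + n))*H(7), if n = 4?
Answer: -2/35 ≈ -0.057143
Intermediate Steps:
t(c) = 1
(t(6)/(31 + n))*H(7) = (1/(31 + 4))*(-2) = (1/35)*(-2) = -2/35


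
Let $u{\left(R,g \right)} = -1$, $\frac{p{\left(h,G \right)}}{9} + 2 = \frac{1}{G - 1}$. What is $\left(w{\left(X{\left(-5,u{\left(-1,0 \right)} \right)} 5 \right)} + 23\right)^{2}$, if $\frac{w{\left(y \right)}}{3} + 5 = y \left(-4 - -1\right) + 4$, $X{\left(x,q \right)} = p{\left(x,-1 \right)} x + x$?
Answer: $\frac{92833225}{4} \approx 2.3208 \cdot 10^{7}$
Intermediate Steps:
$p{\left(h,G \right)} = -18 + \frac{9}{-1 + G}$ ($p{\left(h,G \right)} = -18 + \frac{9}{G - 1} = -18 + \frac{9}{-1 + G}$)
$X{\left(x,q \right)} = - \frac{43 x}{2}$ ($X{\left(x,q \right)} = \frac{9 \left(3 - -2\right)}{-1 - 1} x + x = \frac{9 \left(3 + 2\right)}{-2} x + x = 9 \left(- \frac{1}{2}\right) 5 x + x = - \frac{45 x}{2} + x = - \frac{43 x}{2}$)
$w{\left(y \right)} = -3 - 9 y$ ($w{\left(y \right)} = -15 + 3 \left(y \left(-4 - -1\right) + 4\right) = -15 + 3 \left(y \left(-4 + 1\right) + 4\right) = -15 + 3 \left(y \left(-3\right) + 4\right) = -15 + 3 \left(- 3 y + 4\right) = -15 + 3 \left(4 - 3 y\right) = -15 - \left(-12 + 9 y\right) = -3 - 9 y$)
$\left(w{\left(X{\left(-5,u{\left(-1,0 \right)} \right)} 5 \right)} + 23\right)^{2} = \left(\left(-3 - 9 \left(- \frac{43}{2}\right) \left(-5\right) 5\right) + 23\right)^{2} = \left(\left(-3 - 9 \cdot \frac{215}{2} \cdot 5\right) + 23\right)^{2} = \left(\left(-3 - \frac{9675}{2}\right) + 23\right)^{2} = \left(- \frac{9681}{2} + 23\right)^{2} = \left(- \frac{9635}{2}\right)^{2} = \frac{92833225}{4}$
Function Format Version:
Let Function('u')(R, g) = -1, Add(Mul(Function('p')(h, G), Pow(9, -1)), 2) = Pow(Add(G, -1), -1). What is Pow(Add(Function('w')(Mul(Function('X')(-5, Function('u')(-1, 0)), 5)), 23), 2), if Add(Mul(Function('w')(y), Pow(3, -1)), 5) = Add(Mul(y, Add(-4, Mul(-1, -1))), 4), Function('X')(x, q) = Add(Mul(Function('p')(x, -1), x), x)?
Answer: Rational(92833225, 4) ≈ 2.3208e+7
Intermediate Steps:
Function('p')(h, G) = Add(-18, Mul(9, Pow(Add(-1, G), -1))) (Function('p')(h, G) = Add(-18, Mul(9, Pow(Add(G, -1), -1))) = Add(-18, Mul(9, Pow(Add(-1, G), -1))))
Function('X')(x, q) = Mul(Rational(-43, 2), x) (Function('X')(x, q) = Add(Mul(Mul(9, Pow(Add(-1, -1), -1), Add(3, Mul(-2, -1))), x), x) = Add(Mul(Mul(9, Pow(-2, -1), Add(3, 2)), x), x) = Add(Mul(Mul(9, Rational(-1, 2), 5), x), x) = Add(Mul(Rational(-45, 2), x), x) = Mul(Rational(-43, 2), x))
Function('w')(y) = Add(-3, Mul(-9, y)) (Function('w')(y) = Add(-15, Mul(3, Add(Mul(y, Add(-4, Mul(-1, -1))), 4))) = Add(-15, Mul(3, Add(Mul(y, Add(-4, 1)), 4))) = Add(-15, Mul(3, Add(Mul(y, -3), 4))) = Add(-15, Mul(3, Add(Mul(-3, y), 4))) = Add(-15, Mul(3, Add(4, Mul(-3, y)))) = Add(-15, Add(12, Mul(-9, y))) = Add(-3, Mul(-9, y)))
Pow(Add(Function('w')(Mul(Function('X')(-5, Function('u')(-1, 0)), 5)), 23), 2) = Pow(Add(Add(-3, Mul(-9, Mul(Mul(Rational(-43, 2), -5), 5))), 23), 2) = Pow(Add(Add(-3, Mul(-9, Mul(Rational(215, 2), 5))), 23), 2) = Pow(Add(Add(-3, Mul(-9, Rational(1075, 2))), 23), 2) = Pow(Add(Add(-3, Rational(-9675, 2)), 23), 2) = Pow(Add(Rational(-9681, 2), 23), 2) = Pow(Rational(-9635, 2), 2) = Rational(92833225, 4)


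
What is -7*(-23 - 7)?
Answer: 210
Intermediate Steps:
-7*(-23 - 7) = -7*(-30) = 210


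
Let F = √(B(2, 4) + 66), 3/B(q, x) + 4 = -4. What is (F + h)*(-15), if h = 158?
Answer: -2370 - 75*√42/4 ≈ -2491.5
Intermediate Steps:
B(q, x) = -3/8 (B(q, x) = 3/(-4 - 4) = 3/(-8) = 3*(-⅛) = -3/8)
F = 5*√42/4 (F = √(-3/8 + 66) = √(525/8) = 5*√42/4 ≈ 8.1009)
(F + h)*(-15) = (5*√42/4 + 158)*(-15) = (158 + 5*√42/4)*(-15) = -2370 - 75*√42/4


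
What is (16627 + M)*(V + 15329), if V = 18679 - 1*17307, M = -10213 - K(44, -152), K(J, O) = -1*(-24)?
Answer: 106719390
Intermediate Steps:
K(J, O) = 24
M = -10237 (M = -10213 - 1*24 = -10213 - 24 = -10237)
V = 1372 (V = 18679 - 17307 = 1372)
(16627 + M)*(V + 15329) = (16627 - 10237)*(1372 + 15329) = 6390*16701 = 106719390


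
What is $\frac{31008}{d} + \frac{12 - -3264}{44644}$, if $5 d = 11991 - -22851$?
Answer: $\frac{293156173}{64811927} \approx 4.5232$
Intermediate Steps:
$d = \frac{34842}{5}$ ($d = \frac{11991 - -22851}{5} = \frac{11991 + 22851}{5} = \frac{1}{5} \cdot 34842 = \frac{34842}{5} \approx 6968.4$)
$\frac{31008}{d} + \frac{12 - -3264}{44644} = \frac{31008}{\frac{34842}{5}} + \frac{12 - -3264}{44644} = 31008 \cdot \frac{5}{34842} + \left(12 + 3264\right) \frac{1}{44644} = \frac{25840}{5807} + 3276 \cdot \frac{1}{44644} = \frac{25840}{5807} + \frac{819}{11161} = \frac{293156173}{64811927}$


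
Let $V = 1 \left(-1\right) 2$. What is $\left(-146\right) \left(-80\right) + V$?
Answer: $11678$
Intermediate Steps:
$V = -2$ ($V = \left(-1\right) 2 = -2$)
$\left(-146\right) \left(-80\right) + V = \left(-146\right) \left(-80\right) - 2 = 11680 - 2 = 11678$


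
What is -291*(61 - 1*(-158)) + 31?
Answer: -63698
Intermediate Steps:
-291*(61 - 1*(-158)) + 31 = -291*(61 + 158) + 31 = -291*219 + 31 = -63729 + 31 = -63698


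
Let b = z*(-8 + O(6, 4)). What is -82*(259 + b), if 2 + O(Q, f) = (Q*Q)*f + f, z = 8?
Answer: -111766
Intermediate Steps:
O(Q, f) = -2 + f + f*Q² (O(Q, f) = -2 + ((Q*Q)*f + f) = -2 + (Q²*f + f) = -2 + (f*Q² + f) = -2 + (f + f*Q²) = -2 + f + f*Q²)
b = 1104 (b = 8*(-8 + (-2 + 4 + 4*6²)) = 8*(-8 + (-2 + 4 + 4*36)) = 8*(-8 + (-2 + 4 + 144)) = 8*(-8 + 146) = 8*138 = 1104)
-82*(259 + b) = -82*(259 + 1104) = -82*1363 = -111766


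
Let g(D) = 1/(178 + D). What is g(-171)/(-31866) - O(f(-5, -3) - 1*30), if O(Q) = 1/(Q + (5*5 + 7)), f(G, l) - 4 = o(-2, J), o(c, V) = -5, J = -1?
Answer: -223063/223062 ≈ -1.0000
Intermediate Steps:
f(G, l) = -1 (f(G, l) = 4 - 5 = -1)
O(Q) = 1/(32 + Q) (O(Q) = 1/(Q + (25 + 7)) = 1/(Q + 32) = 1/(32 + Q))
g(-171)/(-31866) - O(f(-5, -3) - 1*30) = 1/((178 - 171)*(-31866)) - 1/(32 + (-1 - 1*30)) = -1/31866/7 - 1/(32 + (-1 - 30)) = (⅐)*(-1/31866) - 1/(32 - 31) = -1/223062 - 1/1 = -1/223062 - 1*1 = -1/223062 - 1 = -223063/223062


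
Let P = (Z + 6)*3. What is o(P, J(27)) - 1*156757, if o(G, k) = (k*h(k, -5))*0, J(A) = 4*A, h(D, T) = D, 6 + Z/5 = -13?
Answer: -156757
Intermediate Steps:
Z = -95 (Z = -30 + 5*(-13) = -30 - 65 = -95)
P = -267 (P = (-95 + 6)*3 = -89*3 = -267)
o(G, k) = 0 (o(G, k) = (k*k)*0 = k²*0 = 0)
o(P, J(27)) - 1*156757 = 0 - 1*156757 = 0 - 156757 = -156757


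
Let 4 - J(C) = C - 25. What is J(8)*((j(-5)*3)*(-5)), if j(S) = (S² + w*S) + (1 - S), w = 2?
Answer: -6615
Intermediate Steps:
j(S) = 1 + S + S² (j(S) = (S² + 2*S) + (1 - S) = 1 + S + S²)
J(C) = 29 - C (J(C) = 4 - (C - 25) = 4 - (-25 + C) = 4 + (25 - C) = 29 - C)
J(8)*((j(-5)*3)*(-5)) = (29 - 1*8)*(((1 - 5 + (-5)²)*3)*(-5)) = (29 - 8)*(((1 - 5 + 25)*3)*(-5)) = 21*((21*3)*(-5)) = 21*(63*(-5)) = 21*(-315) = -6615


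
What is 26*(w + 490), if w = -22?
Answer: 12168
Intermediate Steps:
26*(w + 490) = 26*(-22 + 490) = 26*468 = 12168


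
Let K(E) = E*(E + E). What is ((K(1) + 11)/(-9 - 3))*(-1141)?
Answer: 14833/12 ≈ 1236.1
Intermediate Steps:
K(E) = 2*E**2 (K(E) = E*(2*E) = 2*E**2)
((K(1) + 11)/(-9 - 3))*(-1141) = ((2*1**2 + 11)/(-9 - 3))*(-1141) = ((2*1 + 11)/(-12))*(-1141) = ((2 + 11)*(-1/12))*(-1141) = (13*(-1/12))*(-1141) = -13/12*(-1141) = 14833/12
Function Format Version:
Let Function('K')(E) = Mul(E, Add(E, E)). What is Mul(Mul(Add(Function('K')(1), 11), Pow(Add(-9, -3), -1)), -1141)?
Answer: Rational(14833, 12) ≈ 1236.1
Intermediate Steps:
Function('K')(E) = Mul(2, Pow(E, 2)) (Function('K')(E) = Mul(E, Mul(2, E)) = Mul(2, Pow(E, 2)))
Mul(Mul(Add(Function('K')(1), 11), Pow(Add(-9, -3), -1)), -1141) = Mul(Mul(Add(Mul(2, Pow(1, 2)), 11), Pow(Add(-9, -3), -1)), -1141) = Mul(Mul(Add(Mul(2, 1), 11), Pow(-12, -1)), -1141) = Mul(Mul(Add(2, 11), Rational(-1, 12)), -1141) = Mul(Mul(13, Rational(-1, 12)), -1141) = Mul(Rational(-13, 12), -1141) = Rational(14833, 12)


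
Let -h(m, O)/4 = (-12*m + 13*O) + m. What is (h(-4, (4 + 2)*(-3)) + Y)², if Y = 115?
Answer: 765625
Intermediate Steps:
h(m, O) = -52*O + 44*m (h(m, O) = -4*((-12*m + 13*O) + m) = -4*(-11*m + 13*O) = -52*O + 44*m)
(h(-4, (4 + 2)*(-3)) + Y)² = ((-52*(4 + 2)*(-3) + 44*(-4)) + 115)² = ((-312*(-3) - 176) + 115)² = ((-52*(-18) - 176) + 115)² = ((936 - 176) + 115)² = (760 + 115)² = 875² = 765625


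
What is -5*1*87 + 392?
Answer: -43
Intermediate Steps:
-5*1*87 + 392 = -5*87 + 392 = -435 + 392 = -43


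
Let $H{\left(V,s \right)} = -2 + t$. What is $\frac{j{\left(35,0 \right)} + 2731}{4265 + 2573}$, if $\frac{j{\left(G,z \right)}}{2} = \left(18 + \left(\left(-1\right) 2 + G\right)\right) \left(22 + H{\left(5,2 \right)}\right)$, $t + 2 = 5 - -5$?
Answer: $\frac{5587}{6838} \approx 0.81705$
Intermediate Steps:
$t = 8$ ($t = -2 + \left(5 - -5\right) = -2 + \left(5 + 5\right) = -2 + 10 = 8$)
$H{\left(V,s \right)} = 6$ ($H{\left(V,s \right)} = -2 + 8 = 6$)
$j{\left(G,z \right)} = 896 + 56 G$ ($j{\left(G,z \right)} = 2 \left(18 + \left(\left(-1\right) 2 + G\right)\right) \left(22 + 6\right) = 2 \left(18 + \left(-2 + G\right)\right) 28 = 2 \left(16 + G\right) 28 = 2 \left(448 + 28 G\right) = 896 + 56 G$)
$\frac{j{\left(35,0 \right)} + 2731}{4265 + 2573} = \frac{\left(896 + 56 \cdot 35\right) + 2731}{4265 + 2573} = \frac{\left(896 + 1960\right) + 2731}{6838} = \left(2856 + 2731\right) \frac{1}{6838} = 5587 \cdot \frac{1}{6838} = \frac{5587}{6838}$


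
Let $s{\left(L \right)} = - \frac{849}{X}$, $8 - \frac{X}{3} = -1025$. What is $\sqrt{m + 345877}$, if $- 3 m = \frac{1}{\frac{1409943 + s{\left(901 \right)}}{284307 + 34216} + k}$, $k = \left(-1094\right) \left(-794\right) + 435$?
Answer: $\frac{2 \sqrt{282825694238043536353964622201317}}{57191117794845} \approx 588.11$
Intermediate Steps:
$X = 3099$ ($X = 24 - -3075 = 24 + 3075 = 3099$)
$s{\left(L \right)} = - \frac{283}{1033}$ ($s{\left(L \right)} = - \frac{849}{3099} = \left(-849\right) \frac{1}{3099} = - \frac{283}{1033}$)
$k = 869071$ ($k = 868636 + 435 = 869071$)
$m = - \frac{329034259}{857866766922675}$ ($m = - \frac{1}{3 \left(\frac{1409943 - \frac{283}{1033}}{284307 + 34216} + 869071\right)} = - \frac{1}{3 \left(\frac{1456470836}{1033 \cdot 318523} + 869071\right)} = - \frac{1}{3 \left(\frac{1456470836}{1033} \cdot \frac{1}{318523} + 869071\right)} = - \frac{1}{3 \left(\frac{1456470836}{329034259} + 869071\right)} = - \frac{1}{3 \cdot \frac{285955588974225}{329034259}} = \left(- \frac{1}{3}\right) \frac{329034259}{285955588974225} = - \frac{329034259}{857866766922675} \approx -3.8355 \cdot 10^{-7}$)
$\sqrt{m + 345877} = \sqrt{- \frac{329034259}{857866766922675} + 345877} = \sqrt{\frac{296716383742585026716}{857866766922675}} = \frac{2 \sqrt{282825694238043536353964622201317}}{57191117794845}$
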